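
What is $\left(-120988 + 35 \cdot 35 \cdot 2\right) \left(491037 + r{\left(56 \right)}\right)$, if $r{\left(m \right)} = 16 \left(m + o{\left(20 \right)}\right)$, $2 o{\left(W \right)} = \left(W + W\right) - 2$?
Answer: $-58348789506$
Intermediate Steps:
$o{\left(W \right)} = -1 + W$ ($o{\left(W \right)} = \frac{\left(W + W\right) - 2}{2} = \frac{2 W - 2}{2} = \frac{-2 + 2 W}{2} = -1 + W$)
$r{\left(m \right)} = 304 + 16 m$ ($r{\left(m \right)} = 16 \left(m + \left(-1 + 20\right)\right) = 16 \left(m + 19\right) = 16 \left(19 + m\right) = 304 + 16 m$)
$\left(-120988 + 35 \cdot 35 \cdot 2\right) \left(491037 + r{\left(56 \right)}\right) = \left(-120988 + 35 \cdot 35 \cdot 2\right) \left(491037 + \left(304 + 16 \cdot 56\right)\right) = \left(-120988 + 1225 \cdot 2\right) \left(491037 + \left(304 + 896\right)\right) = \left(-120988 + 2450\right) \left(491037 + 1200\right) = \left(-118538\right) 492237 = -58348789506$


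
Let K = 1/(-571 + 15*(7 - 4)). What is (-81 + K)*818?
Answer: -17426263/263 ≈ -66260.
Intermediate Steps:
K = -1/526 (K = 1/(-571 + 15*3) = 1/(-571 + 45) = 1/(-526) = -1/526 ≈ -0.0019011)
(-81 + K)*818 = (-81 - 1/526)*818 = -42607/526*818 = -17426263/263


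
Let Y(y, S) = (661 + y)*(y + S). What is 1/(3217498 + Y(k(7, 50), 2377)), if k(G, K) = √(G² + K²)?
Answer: 1197811/5733123303695 - 1519*√2549/11466246607390 ≈ 2.0224e-7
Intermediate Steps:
Y(y, S) = (661 + y)*(S + y)
1/(3217498 + Y(k(7, 50), 2377)) = 1/(3217498 + ((√(7² + 50²))² + 661*2377 + 661*√(7² + 50²) + 2377*√(7² + 50²))) = 1/(3217498 + ((√(49 + 2500))² + 1571197 + 661*√(49 + 2500) + 2377*√(49 + 2500))) = 1/(3217498 + ((√2549)² + 1571197 + 661*√2549 + 2377*√2549)) = 1/(3217498 + (2549 + 1571197 + 661*√2549 + 2377*√2549)) = 1/(3217498 + (1573746 + 3038*√2549)) = 1/(4791244 + 3038*√2549)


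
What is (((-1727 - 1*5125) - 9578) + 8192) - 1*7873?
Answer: -16111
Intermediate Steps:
(((-1727 - 1*5125) - 9578) + 8192) - 1*7873 = (((-1727 - 5125) - 9578) + 8192) - 7873 = ((-6852 - 9578) + 8192) - 7873 = (-16430 + 8192) - 7873 = -8238 - 7873 = -16111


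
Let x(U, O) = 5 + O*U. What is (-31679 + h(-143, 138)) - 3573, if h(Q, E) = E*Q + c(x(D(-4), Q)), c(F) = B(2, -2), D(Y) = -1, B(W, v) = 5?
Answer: -54981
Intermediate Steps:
c(F) = 5
h(Q, E) = 5 + E*Q (h(Q, E) = E*Q + 5 = 5 + E*Q)
(-31679 + h(-143, 138)) - 3573 = (-31679 + (5 + 138*(-143))) - 3573 = (-31679 + (5 - 19734)) - 3573 = (-31679 - 19729) - 3573 = -51408 - 3573 = -54981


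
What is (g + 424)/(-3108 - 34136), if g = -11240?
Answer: 2704/9311 ≈ 0.29041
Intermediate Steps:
(g + 424)/(-3108 - 34136) = (-11240 + 424)/(-3108 - 34136) = -10816/(-37244) = -10816*(-1/37244) = 2704/9311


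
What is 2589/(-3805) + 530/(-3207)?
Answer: -10319573/12202635 ≈ -0.84568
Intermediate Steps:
2589/(-3805) + 530/(-3207) = 2589*(-1/3805) + 530*(-1/3207) = -2589/3805 - 530/3207 = -10319573/12202635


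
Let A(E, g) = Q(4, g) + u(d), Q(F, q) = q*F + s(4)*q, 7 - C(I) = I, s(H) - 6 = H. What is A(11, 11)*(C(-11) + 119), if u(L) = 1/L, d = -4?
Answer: 84255/4 ≈ 21064.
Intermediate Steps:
s(H) = 6 + H
C(I) = 7 - I
Q(F, q) = 10*q + F*q (Q(F, q) = q*F + (6 + 4)*q = F*q + 10*q = 10*q + F*q)
A(E, g) = -¼ + 14*g (A(E, g) = g*(10 + 4) + 1/(-4) = g*14 - ¼ = 14*g - ¼ = -¼ + 14*g)
A(11, 11)*(C(-11) + 119) = (-¼ + 14*11)*((7 - 1*(-11)) + 119) = (-¼ + 154)*((7 + 11) + 119) = 615*(18 + 119)/4 = (615/4)*137 = 84255/4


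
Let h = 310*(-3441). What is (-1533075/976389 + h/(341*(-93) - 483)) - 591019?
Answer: -1032120826653397/1746434458 ≈ -5.9099e+5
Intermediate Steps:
h = -1066710
(-1533075/976389 + h/(341*(-93) - 483)) - 591019 = (-1533075/976389 - 1066710/(341*(-93) - 483)) - 591019 = (-1533075*1/976389 - 1066710/(-31713 - 483)) - 591019 = (-511025/325463 - 1066710/(-32196)) - 591019 = (-511025/325463 - 1066710*(-1/32196)) - 591019 = (-511025/325463 + 177785/5366) - 591019 = 55120279305/1746434458 - 591019 = -1032120826653397/1746434458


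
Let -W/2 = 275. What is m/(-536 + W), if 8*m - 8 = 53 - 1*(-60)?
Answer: -121/8688 ≈ -0.013927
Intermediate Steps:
W = -550 (W = -2*275 = -550)
m = 121/8 (m = 1 + (53 - 1*(-60))/8 = 1 + (53 + 60)/8 = 1 + (⅛)*113 = 1 + 113/8 = 121/8 ≈ 15.125)
m/(-536 + W) = (121/8)/(-536 - 550) = (121/8)/(-1086) = -1/1086*121/8 = -121/8688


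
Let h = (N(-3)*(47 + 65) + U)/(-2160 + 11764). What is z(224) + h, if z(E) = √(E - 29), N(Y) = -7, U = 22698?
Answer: 10957/4802 + √195 ≈ 16.246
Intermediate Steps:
z(E) = √(-29 + E)
h = 10957/4802 (h = (-7*(47 + 65) + 22698)/(-2160 + 11764) = (-7*112 + 22698)/9604 = (-784 + 22698)*(1/9604) = 21914*(1/9604) = 10957/4802 ≈ 2.2818)
z(224) + h = √(-29 + 224) + 10957/4802 = √195 + 10957/4802 = 10957/4802 + √195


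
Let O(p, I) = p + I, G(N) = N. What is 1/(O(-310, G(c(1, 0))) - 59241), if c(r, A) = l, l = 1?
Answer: -1/59550 ≈ -1.6793e-5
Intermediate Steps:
c(r, A) = 1
O(p, I) = I + p
1/(O(-310, G(c(1, 0))) - 59241) = 1/((1 - 310) - 59241) = 1/(-309 - 59241) = 1/(-59550) = -1/59550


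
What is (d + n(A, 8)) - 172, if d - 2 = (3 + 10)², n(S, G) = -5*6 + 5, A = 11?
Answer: -26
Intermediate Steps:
n(S, G) = -25 (n(S, G) = -30 + 5 = -25)
d = 171 (d = 2 + (3 + 10)² = 2 + 13² = 2 + 169 = 171)
(d + n(A, 8)) - 172 = (171 - 25) - 172 = 146 - 172 = -26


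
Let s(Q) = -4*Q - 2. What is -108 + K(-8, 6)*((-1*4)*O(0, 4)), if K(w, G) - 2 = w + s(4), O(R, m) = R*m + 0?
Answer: -108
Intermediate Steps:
O(R, m) = R*m
s(Q) = -2 - 4*Q
K(w, G) = -16 + w (K(w, G) = 2 + (w + (-2 - 4*4)) = 2 + (w + (-2 - 16)) = 2 + (w - 18) = 2 + (-18 + w) = -16 + w)
-108 + K(-8, 6)*((-1*4)*O(0, 4)) = -108 + (-16 - 8)*((-1*4)*(0*4)) = -108 - (-96)*0 = -108 - 24*0 = -108 + 0 = -108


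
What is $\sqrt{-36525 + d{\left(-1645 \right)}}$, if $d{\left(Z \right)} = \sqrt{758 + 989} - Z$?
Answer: $\sqrt{-34880 + \sqrt{1747}} \approx 186.65 i$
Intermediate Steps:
$d{\left(Z \right)} = \sqrt{1747} - Z$
$\sqrt{-36525 + d{\left(-1645 \right)}} = \sqrt{-36525 + \left(\sqrt{1747} - -1645\right)} = \sqrt{-36525 + \left(\sqrt{1747} + 1645\right)} = \sqrt{-36525 + \left(1645 + \sqrt{1747}\right)} = \sqrt{-34880 + \sqrt{1747}}$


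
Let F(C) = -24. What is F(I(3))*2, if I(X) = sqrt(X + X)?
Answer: -48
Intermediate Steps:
I(X) = sqrt(2)*sqrt(X) (I(X) = sqrt(2*X) = sqrt(2)*sqrt(X))
F(I(3))*2 = -24*2 = -48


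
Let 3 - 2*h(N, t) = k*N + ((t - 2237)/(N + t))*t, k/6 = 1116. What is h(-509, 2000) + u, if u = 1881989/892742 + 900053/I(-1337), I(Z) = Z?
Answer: 72186969079876748/42372659917 ≈ 1.7036e+6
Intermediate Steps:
k = 6696 (k = 6*1116 = 6696)
h(N, t) = 3/2 - 3348*N - t*(-2237 + t)/(2*(N + t)) (h(N, t) = 3/2 - (6696*N + ((t - 2237)/(N + t))*t)/2 = 3/2 - (6696*N + ((-2237 + t)/(N + t))*t)/2 = 3/2 - (6696*N + t*(-2237 + t)/(N + t))/2 = 3/2 + (-3348*N - t*(-2237 + t)/(2*(N + t))) = 3/2 - 3348*N - t*(-2237 + t)/(2*(N + t)))
u = -114428413719/170513722 (u = 1881989/892742 + 900053/(-1337) = 1881989*(1/892742) + 900053*(-1/1337) = 1881989/892742 - 128579/191 = -114428413719/170513722 ≈ -671.08)
h(-509, 2000) + u = (-1*2000² - 6696*(-509)² + 3*(-509) + 2240*2000 - 6696*(-509)*2000)/(2*(-509 + 2000)) - 114428413719/170513722 = (½)*(-1*4000000 - 6696*259081 - 1527 + 4480000 + 6816528000)/1491 - 114428413719/170513722 = (½)*(1/1491)*(-4000000 - 1734806376 - 1527 + 4480000 + 6816528000) - 114428413719/170513722 = (½)*(1/1491)*5082200097 - 114428413719/170513722 = 1694066699/994 - 114428413719/170513722 = 72186969079876748/42372659917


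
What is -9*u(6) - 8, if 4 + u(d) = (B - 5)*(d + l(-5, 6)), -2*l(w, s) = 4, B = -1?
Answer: 244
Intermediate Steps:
l(w, s) = -2 (l(w, s) = -1/2*4 = -2)
u(d) = 8 - 6*d (u(d) = -4 + (-1 - 5)*(d - 2) = -4 - 6*(-2 + d) = -4 + (12 - 6*d) = 8 - 6*d)
-9*u(6) - 8 = -9*(8 - 6*6) - 8 = -9*(8 - 36) - 8 = -9*(-28) - 8 = 252 - 8 = 244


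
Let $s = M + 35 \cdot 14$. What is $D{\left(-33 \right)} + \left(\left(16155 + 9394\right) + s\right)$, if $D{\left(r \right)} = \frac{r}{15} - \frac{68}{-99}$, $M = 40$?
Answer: $\frac{12908356}{495} \approx 26078.0$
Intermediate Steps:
$s = 530$ ($s = 40 + 35 \cdot 14 = 40 + 490 = 530$)
$D{\left(r \right)} = \frac{68}{99} + \frac{r}{15}$ ($D{\left(r \right)} = r \frac{1}{15} - - \frac{68}{99} = \frac{r}{15} + \frac{68}{99} = \frac{68}{99} + \frac{r}{15}$)
$D{\left(-33 \right)} + \left(\left(16155 + 9394\right) + s\right) = \left(\frac{68}{99} + \frac{1}{15} \left(-33\right)\right) + \left(\left(16155 + 9394\right) + 530\right) = \left(\frac{68}{99} - \frac{11}{5}\right) + \left(25549 + 530\right) = - \frac{749}{495} + 26079 = \frac{12908356}{495}$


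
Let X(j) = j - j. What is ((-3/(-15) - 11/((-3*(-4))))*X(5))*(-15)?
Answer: 0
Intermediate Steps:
X(j) = 0
((-3/(-15) - 11/((-3*(-4))))*X(5))*(-15) = ((-3/(-15) - 11/((-3*(-4))))*0)*(-15) = ((-3*(-1/15) - 11/12)*0)*(-15) = ((1/5 - 11*1/12)*0)*(-15) = ((1/5 - 11/12)*0)*(-15) = -43/60*0*(-15) = 0*(-15) = 0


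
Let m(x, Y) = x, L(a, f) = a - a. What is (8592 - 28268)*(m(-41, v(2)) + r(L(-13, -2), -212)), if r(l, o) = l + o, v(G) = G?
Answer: 4978028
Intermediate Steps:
L(a, f) = 0
(8592 - 28268)*(m(-41, v(2)) + r(L(-13, -2), -212)) = (8592 - 28268)*(-41 + (0 - 212)) = -19676*(-41 - 212) = -19676*(-253) = 4978028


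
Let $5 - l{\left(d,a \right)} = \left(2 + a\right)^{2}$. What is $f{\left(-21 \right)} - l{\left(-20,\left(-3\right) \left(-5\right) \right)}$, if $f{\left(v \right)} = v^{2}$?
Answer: $725$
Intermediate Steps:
$l{\left(d,a \right)} = 5 - \left(2 + a\right)^{2}$
$f{\left(-21 \right)} - l{\left(-20,\left(-3\right) \left(-5\right) \right)} = \left(-21\right)^{2} - \left(5 - \left(2 - -15\right)^{2}\right) = 441 - \left(5 - \left(2 + 15\right)^{2}\right) = 441 - \left(5 - 17^{2}\right) = 441 - \left(5 - 289\right) = 441 - -284 = 441 + 284 = 725$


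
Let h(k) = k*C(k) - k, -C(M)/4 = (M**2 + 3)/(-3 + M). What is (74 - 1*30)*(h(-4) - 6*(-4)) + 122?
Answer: -3898/7 ≈ -556.86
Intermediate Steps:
C(M) = -4*(3 + M**2)/(-3 + M) (C(M) = -4*(M**2 + 3)/(-3 + M) = -4*(3 + M**2)/(-3 + M))
h(k) = -k + 4*k*(-3 - k**2)/(-3 + k) (h(k) = k*(4*(-3 - k**2)/(-3 + k)) - k = 4*k*(-3 - k**2)/(-3 + k) - k = -k + 4*k*(-3 - k**2)/(-3 + k))
(74 - 1*30)*(h(-4) - 6*(-4)) + 122 = (74 - 1*30)*(-1*(-4)*(9 - 4 + 4*(-4)**2)/(-3 - 4) - 6*(-4)) + 122 = (74 - 30)*(-1*(-4)*(9 - 4 + 4*16)/(-7) + 24) + 122 = 44*(-1*(-4)*(-1/7)*(9 - 4 + 64) + 24) + 122 = 44*(-1*(-4)*(-1/7)*69 + 24) + 122 = 44*(-276/7 + 24) + 122 = 44*(-108/7) + 122 = -4752/7 + 122 = -3898/7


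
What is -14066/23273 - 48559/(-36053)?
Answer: 622992109/839061469 ≈ 0.74249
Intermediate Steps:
-14066/23273 - 48559/(-36053) = -14066*1/23273 - 48559*(-1/36053) = -14066/23273 + 48559/36053 = 622992109/839061469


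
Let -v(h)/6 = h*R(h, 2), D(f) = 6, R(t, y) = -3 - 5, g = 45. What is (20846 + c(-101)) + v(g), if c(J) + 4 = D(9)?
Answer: 23008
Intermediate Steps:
R(t, y) = -8
c(J) = 2 (c(J) = -4 + 6 = 2)
v(h) = 48*h (v(h) = -6*h*(-8) = -(-48)*h = 48*h)
(20846 + c(-101)) + v(g) = (20846 + 2) + 48*45 = 20848 + 2160 = 23008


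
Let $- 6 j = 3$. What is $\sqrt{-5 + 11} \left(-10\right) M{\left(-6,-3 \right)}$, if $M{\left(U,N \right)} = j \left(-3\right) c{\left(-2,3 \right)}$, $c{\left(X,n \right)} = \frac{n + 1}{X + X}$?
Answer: $15 \sqrt{6} \approx 36.742$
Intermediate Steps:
$j = - \frac{1}{2}$ ($j = \left(- \frac{1}{6}\right) 3 = - \frac{1}{2} \approx -0.5$)
$c{\left(X,n \right)} = \frac{1 + n}{2 X}$
$M{\left(U,N \right)} = - \frac{3}{2}$ ($M{\left(U,N \right)} = \left(- \frac{1}{2}\right) \left(-3\right) \frac{1 + 3}{2 \left(-2\right)} = \frac{3 \cdot \frac{1}{2} \left(- \frac{1}{2}\right) 4}{2} = \frac{3}{2} \left(-1\right) = - \frac{3}{2}$)
$\sqrt{-5 + 11} \left(-10\right) M{\left(-6,-3 \right)} = \sqrt{-5 + 11} \left(-10\right) \left(- \frac{3}{2}\right) = \sqrt{6} \left(-10\right) \left(- \frac{3}{2}\right) = - 10 \sqrt{6} \left(- \frac{3}{2}\right) = 15 \sqrt{6}$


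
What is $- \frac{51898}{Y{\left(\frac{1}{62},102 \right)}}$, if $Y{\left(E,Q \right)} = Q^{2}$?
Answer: $- \frac{25949}{5202} \approx -4.9883$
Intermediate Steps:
$- \frac{51898}{Y{\left(\frac{1}{62},102 \right)}} = - \frac{51898}{102^{2}} = - \frac{51898}{10404} = \left(-51898\right) \frac{1}{10404} = - \frac{25949}{5202}$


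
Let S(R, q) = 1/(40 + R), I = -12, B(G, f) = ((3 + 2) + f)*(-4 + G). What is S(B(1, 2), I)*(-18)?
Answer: -18/19 ≈ -0.94737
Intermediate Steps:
B(G, f) = (-4 + G)*(5 + f) (B(G, f) = (5 + f)*(-4 + G) = (-4 + G)*(5 + f))
S(B(1, 2), I)*(-18) = -18/(40 + (-20 - 4*2 + 5*1 + 1*2)) = -18/(40 + (-20 - 8 + 5 + 2)) = -18/(40 - 21) = -18/19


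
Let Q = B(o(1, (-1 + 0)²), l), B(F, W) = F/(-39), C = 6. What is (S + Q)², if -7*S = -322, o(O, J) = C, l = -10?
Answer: 355216/169 ≈ 2101.9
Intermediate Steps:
o(O, J) = 6
B(F, W) = -F/39 (B(F, W) = F*(-1/39) = -F/39)
S = 46 (S = -⅐*(-322) = 46)
Q = -2/13 (Q = -1/39*6 = -2/13 ≈ -0.15385)
(S + Q)² = (46 - 2/13)² = (596/13)² = 355216/169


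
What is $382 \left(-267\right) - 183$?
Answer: $-102177$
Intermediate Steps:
$382 \left(-267\right) - 183 = -101994 - 183 = -102177$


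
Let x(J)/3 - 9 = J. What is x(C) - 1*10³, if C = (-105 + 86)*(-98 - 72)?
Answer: 8717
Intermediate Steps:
C = 3230 (C = -19*(-170) = 3230)
x(J) = 27 + 3*J
x(C) - 1*10³ = (27 + 3*3230) - 1*10³ = (27 + 9690) - 1*1000 = 9717 - 1000 = 8717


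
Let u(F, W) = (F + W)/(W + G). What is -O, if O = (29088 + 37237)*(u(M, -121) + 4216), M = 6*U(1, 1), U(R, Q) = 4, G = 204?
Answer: -23202541075/83 ≈ -2.7955e+8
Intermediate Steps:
M = 24 (M = 6*4 = 24)
u(F, W) = (F + W)/(204 + W) (u(F, W) = (F + W)/(W + 204) = (F + W)/(204 + W))
O = 23202541075/83 (O = (29088 + 37237)*((24 - 121)/(204 - 121) + 4216) = 66325*(-97/83 + 4216) = 66325*(349831/83) = 23202541075/83 ≈ 2.7955e+8)
-O = -1*23202541075/83 = -23202541075/83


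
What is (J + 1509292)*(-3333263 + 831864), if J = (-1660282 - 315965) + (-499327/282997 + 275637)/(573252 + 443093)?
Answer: 335954711673903385696387/287622585965 ≈ 1.1680e+12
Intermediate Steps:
J = -568413194641628593/287622585965 (J = -1976247 + (-499327*1/282997 + 275637)/1016345 = -1976247 + (-499327/282997 + 275637)*(1/1016345) = -1976247 + (78003944762/282997)*(1/1016345) = -1976247 + 78003944762/287622585965 = -568413194641628593/287622585965 ≈ -1.9762e+6)
(J + 1509292)*(-3333263 + 831864) = (-568413194641628593/287622585965 + 1509292)*(-3333263 + 831864) = -134306726625341813/287622585965*(-2501399) = 335954711673903385696387/287622585965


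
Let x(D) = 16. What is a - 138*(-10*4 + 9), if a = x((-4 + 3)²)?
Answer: 4294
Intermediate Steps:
a = 16
a - 138*(-10*4 + 9) = 16 - 138*(-10*4 + 9) = 16 - 138*(-40 + 9) = 16 - 138*(-31) = 16 + 4278 = 4294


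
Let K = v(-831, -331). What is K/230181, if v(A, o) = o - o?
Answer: 0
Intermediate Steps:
v(A, o) = 0
K = 0
K/230181 = 0/230181 = 0*(1/230181) = 0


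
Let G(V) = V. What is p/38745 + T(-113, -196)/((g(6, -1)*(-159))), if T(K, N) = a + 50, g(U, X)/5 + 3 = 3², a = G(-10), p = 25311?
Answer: 441421/684495 ≈ 0.64489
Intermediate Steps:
a = -10
g(U, X) = 30 (g(U, X) = -15 + 5*3² = -15 + 5*9 = -15 + 45 = 30)
T(K, N) = 40 (T(K, N) = -10 + 50 = 40)
p/38745 + T(-113, -196)/((g(6, -1)*(-159))) = 25311/38745 + 40/((30*(-159))) = 25311*(1/38745) + 40/(-4770) = 8437/12915 + 40*(-1/4770) = 8437/12915 - 4/477 = 441421/684495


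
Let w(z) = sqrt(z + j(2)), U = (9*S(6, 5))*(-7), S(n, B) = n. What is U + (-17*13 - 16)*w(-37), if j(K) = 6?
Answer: -378 - 237*I*sqrt(31) ≈ -378.0 - 1319.6*I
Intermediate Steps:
U = -378 (U = (9*6)*(-7) = 54*(-7) = -378)
w(z) = sqrt(6 + z) (w(z) = sqrt(z + 6) = sqrt(6 + z))
U + (-17*13 - 16)*w(-37) = -378 + (-17*13 - 16)*sqrt(6 - 37) = -378 + (-221 - 16)*sqrt(-31) = -378 - 237*I*sqrt(31)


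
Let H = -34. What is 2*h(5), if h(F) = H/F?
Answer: -68/5 ≈ -13.600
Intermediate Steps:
h(F) = -34/F
2*h(5) = 2*(-34/5) = -68/5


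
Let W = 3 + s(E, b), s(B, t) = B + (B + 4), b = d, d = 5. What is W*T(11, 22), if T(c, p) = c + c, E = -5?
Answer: -66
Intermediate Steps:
b = 5
T(c, p) = 2*c
s(B, t) = 4 + 2*B (s(B, t) = B + (4 + B) = 4 + 2*B)
W = -3 (W = 3 + (4 + 2*(-5)) = 3 + (4 - 10) = 3 - 6 = -3)
W*T(11, 22) = -6*11 = -3*22 = -66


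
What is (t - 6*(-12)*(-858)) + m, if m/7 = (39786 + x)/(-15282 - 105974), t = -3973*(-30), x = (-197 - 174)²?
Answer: 6960549995/121256 ≈ 57404.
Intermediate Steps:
x = 137641 (x = (-371)² = 137641)
t = 119190
m = -1241989/121256 (m = 7*((39786 + 137641)/(-15282 - 105974)) = 7*(177427/(-121256)) = 7*(177427*(-1/121256)) = 7*(-177427/121256) = -1241989/121256 ≈ -10.243)
(t - 6*(-12)*(-858)) + m = (119190 - 6*(-12)*(-858)) - 1241989/121256 = (119190 + 72*(-858)) - 1241989/121256 = (119190 - 61776) - 1241989/121256 = 57414 - 1241989/121256 = 6960549995/121256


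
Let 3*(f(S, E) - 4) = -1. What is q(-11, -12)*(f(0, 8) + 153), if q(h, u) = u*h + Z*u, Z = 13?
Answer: -3760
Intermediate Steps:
f(S, E) = 11/3 (f(S, E) = 4 + (⅓)*(-1) = 4 - ⅓ = 11/3)
q(h, u) = 13*u + h*u (q(h, u) = u*h + 13*u = h*u + 13*u = 13*u + h*u)
q(-11, -12)*(f(0, 8) + 153) = (-12*(13 - 11))*(11/3 + 153) = -12*2*(470/3) = -24*470/3 = -3760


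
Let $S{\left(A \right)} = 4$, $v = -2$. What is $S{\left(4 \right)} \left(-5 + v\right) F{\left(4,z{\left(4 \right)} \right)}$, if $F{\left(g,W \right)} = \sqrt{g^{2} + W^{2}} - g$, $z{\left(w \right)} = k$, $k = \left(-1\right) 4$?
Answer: $112 - 112 \sqrt{2} \approx -46.392$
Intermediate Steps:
$k = -4$
$z{\left(w \right)} = -4$
$F{\left(g,W \right)} = \sqrt{W^{2} + g^{2}} - g$
$S{\left(4 \right)} \left(-5 + v\right) F{\left(4,z{\left(4 \right)} \right)} = 4 \left(-5 - 2\right) \left(\sqrt{\left(-4\right)^{2} + 4^{2}} - 4\right) = 4 \left(-7\right) \left(\sqrt{16 + 16} - 4\right) = - 28 \left(\sqrt{32} - 4\right) = - 28 \left(4 \sqrt{2} - 4\right) = - 28 \left(-4 + 4 \sqrt{2}\right) = 112 - 112 \sqrt{2}$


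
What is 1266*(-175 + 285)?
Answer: 139260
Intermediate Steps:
1266*(-175 + 285) = 1266*110 = 139260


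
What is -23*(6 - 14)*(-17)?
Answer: -3128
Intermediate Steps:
-23*(6 - 14)*(-17) = -23*(-8)*(-17) = 184*(-17) = -3128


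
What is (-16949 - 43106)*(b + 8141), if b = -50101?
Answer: 2519907800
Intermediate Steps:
(-16949 - 43106)*(b + 8141) = (-16949 - 43106)*(-50101 + 8141) = -60055*(-41960) = 2519907800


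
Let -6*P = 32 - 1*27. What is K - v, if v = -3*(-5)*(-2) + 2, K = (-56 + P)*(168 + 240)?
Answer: -23160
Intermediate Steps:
P = -⅚ (P = -(32 - 1*27)/6 = -(32 - 27)/6 = -⅙*5 = -⅚ ≈ -0.83333)
K = -23188 (K = (-56 - ⅚)*(168 + 240) = -341/6*408 = -23188)
v = -28 (v = 15*(-2) + 2 = -30 + 2 = -28)
K - v = -23188 - 1*(-28) = -23188 + 28 = -23160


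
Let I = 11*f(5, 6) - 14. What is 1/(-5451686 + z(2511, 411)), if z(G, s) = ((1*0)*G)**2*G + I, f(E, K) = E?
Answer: -1/5451645 ≈ -1.8343e-7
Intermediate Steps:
I = 41 (I = 11*5 - 14 = 55 - 14 = 41)
z(G, s) = 41 (z(G, s) = ((1*0)*G)**2*G + 41 = (0*G)**2*G + 41 = 0**2*G + 41 = 0*G + 41 = 0 + 41 = 41)
1/(-5451686 + z(2511, 411)) = 1/(-5451686 + 41) = 1/(-5451645) = -1/5451645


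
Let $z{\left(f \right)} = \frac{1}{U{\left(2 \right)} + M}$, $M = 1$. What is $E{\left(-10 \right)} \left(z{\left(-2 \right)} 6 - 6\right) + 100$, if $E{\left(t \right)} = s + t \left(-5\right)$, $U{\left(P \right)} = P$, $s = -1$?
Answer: $-96$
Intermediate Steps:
$z{\left(f \right)} = \frac{1}{3}$ ($z{\left(f \right)} = \frac{1}{2 + 1} = \frac{1}{3}$)
$E{\left(t \right)} = -1 - 5 t$ ($E{\left(t \right)} = -1 + t \left(-5\right) = -1 - 5 t$)
$E{\left(-10 \right)} \left(z{\left(-2 \right)} 6 - 6\right) + 100 = \left(-1 - -50\right) \left(\frac{1}{3} \cdot 6 - 6\right) + 100 = \left(-1 + 50\right) \left(2 - 6\right) + 100 = 49 \left(-4\right) + 100 = -196 + 100 = -96$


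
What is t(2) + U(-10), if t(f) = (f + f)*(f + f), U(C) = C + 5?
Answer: 11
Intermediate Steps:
U(C) = 5 + C
t(f) = 4*f² (t(f) = (2*f)*(2*f) = 4*f²)
t(2) + U(-10) = 4*2² + (5 - 10) = 4*4 - 5 = 16 - 5 = 11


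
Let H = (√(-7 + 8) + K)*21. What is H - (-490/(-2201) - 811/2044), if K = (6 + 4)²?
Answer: 9542831575/4498844 ≈ 2121.2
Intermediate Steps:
K = 100 (K = 10² = 100)
H = 2121 (H = (√(-7 + 8) + 100)*21 = (√1 + 100)*21 = (1 + 100)*21 = 101*21 = 2121)
H - (-490/(-2201) - 811/2044) = 2121 - (-490/(-2201) - 811/2044) = 2121 - (-490*(-1/2201) - 811*1/2044) = 2121 - (490/2201 - 811/2044) = 2121 - 1*(-783451/4498844) = 2121 + 783451/4498844 = 9542831575/4498844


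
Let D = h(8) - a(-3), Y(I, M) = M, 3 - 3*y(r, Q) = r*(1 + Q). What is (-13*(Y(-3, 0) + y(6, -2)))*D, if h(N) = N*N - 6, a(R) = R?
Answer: -2379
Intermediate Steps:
y(r, Q) = 1 - r*(1 + Q)/3
h(N) = -6 + N**2 (h(N) = N**2 - 6 = -6 + N**2)
D = 61 (D = (-6 + 8**2) - 1*(-3) = (-6 + 64) + 3 = 58 + 3 = 61)
(-13*(Y(-3, 0) + y(6, -2)))*D = -13*(0 + (1 - 1/3*6 - 1/3*(-2)*6))*61 = -13*(0 + (1 - 2 + 4))*61 = -13*(0 + 3)*61 = -13*3*61 = -39*61 = -2379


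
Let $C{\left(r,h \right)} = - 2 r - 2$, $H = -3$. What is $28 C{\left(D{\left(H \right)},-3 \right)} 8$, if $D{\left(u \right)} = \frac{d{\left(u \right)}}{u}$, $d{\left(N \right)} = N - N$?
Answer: $-448$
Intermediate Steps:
$d{\left(N \right)} = 0$
$D{\left(u \right)} = 0$ ($D{\left(u \right)} = \frac{0}{u} = 0$)
$C{\left(r,h \right)} = -2 - 2 r$
$28 C{\left(D{\left(H \right)},-3 \right)} 8 = 28 \left(-2 - 0\right) 8 = 28 \left(-2 + 0\right) 8 = 28 \left(-2\right) 8 = \left(-56\right) 8 = -448$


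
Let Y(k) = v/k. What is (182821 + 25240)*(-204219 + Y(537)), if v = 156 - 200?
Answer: -22817144180467/537 ≈ -4.2490e+10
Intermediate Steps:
v = -44
Y(k) = -44/k
(182821 + 25240)*(-204219 + Y(537)) = (182821 + 25240)*(-204219 - 44/537) = 208061*(-204219 - 44*1/537) = 208061*(-204219 - 44/537) = 208061*(-109665647/537) = -22817144180467/537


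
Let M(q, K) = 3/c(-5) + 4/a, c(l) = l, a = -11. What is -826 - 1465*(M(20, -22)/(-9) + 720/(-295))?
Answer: 15144163/5841 ≈ 2592.7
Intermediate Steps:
M(q, K) = -53/55 (M(q, K) = 3/(-5) + 4/(-11) = 3*(-⅕) + 4*(-1/11) = -⅗ - 4/11 = -53/55)
-826 - 1465*(M(20, -22)/(-9) + 720/(-295)) = -826 - 1465*(-53/55/(-9) + 720/(-295)) = -826 - 1465*(-53/55*(-⅑) + 720*(-1/295)) = -826 - 1465*(53/495 - 144/59) = -826 - 1465*(-68153/29205) = -826 + 19968829/5841 = 15144163/5841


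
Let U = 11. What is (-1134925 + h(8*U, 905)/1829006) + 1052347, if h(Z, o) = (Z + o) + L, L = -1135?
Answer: -75517828805/914503 ≈ -82578.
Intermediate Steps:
h(Z, o) = -1135 + Z + o (h(Z, o) = (Z + o) - 1135 = -1135 + Z + o)
(-1134925 + h(8*U, 905)/1829006) + 1052347 = (-1134925 + (-1135 + 8*11 + 905)/1829006) + 1052347 = (-1134925 + (-1135 + 88 + 905)*(1/1829006)) + 1052347 = (-1134925 - 142*1/1829006) + 1052347 = (-1134925 - 71/914503) + 1052347 = -1037892317346/914503 + 1052347 = -75517828805/914503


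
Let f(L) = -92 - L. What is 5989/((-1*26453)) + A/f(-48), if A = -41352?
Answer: 273405235/290983 ≈ 939.59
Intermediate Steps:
5989/((-1*26453)) + A/f(-48) = 5989/((-1*26453)) - 41352/(-92 - 1*(-48)) = 5989/(-26453) - 41352/(-92 + 48) = 5989*(-1/26453) - 41352/(-44) = -5989/26453 - 41352*(-1/44) = -5989/26453 + 10338/11 = 273405235/290983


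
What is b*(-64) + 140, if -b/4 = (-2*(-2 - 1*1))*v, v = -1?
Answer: -1396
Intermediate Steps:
b = 24 (b = -4*(-2*(-2 - 1*1))*(-1) = -4*(-2*(-2 - 1))*(-1) = -4*(-2*(-3))*(-1) = -24*(-1) = -4*(-6) = 24)
b*(-64) + 140 = 24*(-64) + 140 = -1536 + 140 = -1396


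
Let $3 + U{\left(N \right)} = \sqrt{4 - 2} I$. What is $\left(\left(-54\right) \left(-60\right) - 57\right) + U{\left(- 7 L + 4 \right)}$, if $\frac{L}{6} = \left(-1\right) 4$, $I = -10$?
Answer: $3180 - 10 \sqrt{2} \approx 3165.9$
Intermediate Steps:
$L = -24$ ($L = 6 \left(\left(-1\right) 4\right) = 6 \left(-4\right) = -24$)
$U{\left(N \right)} = -3 - 10 \sqrt{2}$ ($U{\left(N \right)} = -3 + \sqrt{4 - 2} \left(-10\right) = -3 + \sqrt{2} \left(-10\right) = -3 - 10 \sqrt{2}$)
$\left(\left(-54\right) \left(-60\right) - 57\right) + U{\left(- 7 L + 4 \right)} = \left(\left(-54\right) \left(-60\right) - 57\right) - \left(3 + 10 \sqrt{2}\right) = \left(3240 - 57\right) - \left(3 + 10 \sqrt{2}\right) = 3183 - \left(3 + 10 \sqrt{2}\right) = 3180 - 10 \sqrt{2}$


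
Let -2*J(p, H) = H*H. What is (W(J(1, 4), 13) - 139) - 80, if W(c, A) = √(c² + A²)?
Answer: -219 + √233 ≈ -203.74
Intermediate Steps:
J(p, H) = -H²/2 (J(p, H) = -H*H/2 = -H²/2)
W(c, A) = √(A² + c²)
(W(J(1, 4), 13) - 139) - 80 = (√(13² + (-½*4²)²) - 139) - 80 = (√(169 + (-½*16)²) - 139) - 80 = (√(169 + (-8)²) - 139) - 80 = (√(169 + 64) - 139) - 80 = (√233 - 139) - 80 = (-139 + √233) - 80 = -219 + √233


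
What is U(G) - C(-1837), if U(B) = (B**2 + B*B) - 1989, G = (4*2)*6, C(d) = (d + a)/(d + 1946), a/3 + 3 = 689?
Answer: 285250/109 ≈ 2617.0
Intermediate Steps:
a = 2058 (a = -9 + 3*689 = -9 + 2067 = 2058)
C(d) = (2058 + d)/(1946 + d) (C(d) = (d + 2058)/(d + 1946) = (2058 + d)/(1946 + d))
G = 48 (G = 8*6 = 48)
U(B) = -1989 + 2*B**2 (U(B) = (B**2 + B**2) - 1989 = 2*B**2 - 1989 = -1989 + 2*B**2)
U(G) - C(-1837) = (-1989 + 2*48**2) - (2058 - 1837)/(1946 - 1837) = (-1989 + 2*2304) - 221/109 = (-1989 + 4608) - 221/109 = 2619 - 1*221/109 = 2619 - 221/109 = 285250/109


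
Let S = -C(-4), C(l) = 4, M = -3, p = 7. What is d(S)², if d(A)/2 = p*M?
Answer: 1764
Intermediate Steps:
S = -4 (S = -1*4 = -4)
d(A) = -42 (d(A) = 2*(7*(-3)) = 2*(-21) = -42)
d(S)² = (-42)² = 1764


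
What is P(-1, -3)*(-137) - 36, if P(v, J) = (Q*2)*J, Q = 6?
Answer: 4896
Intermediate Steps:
P(v, J) = 12*J (P(v, J) = (6*2)*J = 12*J)
P(-1, -3)*(-137) - 36 = (12*(-3))*(-137) - 36 = -36*(-137) - 36 = 4932 - 36 = 4896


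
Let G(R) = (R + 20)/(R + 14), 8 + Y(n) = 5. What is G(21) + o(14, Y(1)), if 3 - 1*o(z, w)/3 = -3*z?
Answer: 4766/35 ≈ 136.17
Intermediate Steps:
Y(n) = -3 (Y(n) = -8 + 5 = -3)
o(z, w) = 9 + 9*z (o(z, w) = 9 - (-9)*z = 9 + 9*z)
G(R) = (20 + R)/(14 + R)
G(21) + o(14, Y(1)) = (20 + 21)/(14 + 21) + (9 + 9*14) = 41/35 + (9 + 126) = (1/35)*41 + 135 = 41/35 + 135 = 4766/35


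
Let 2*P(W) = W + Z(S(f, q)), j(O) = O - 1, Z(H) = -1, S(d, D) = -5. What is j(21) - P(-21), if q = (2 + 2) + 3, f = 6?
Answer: 31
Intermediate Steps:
q = 7 (q = 4 + 3 = 7)
j(O) = -1 + O
P(W) = -1/2 + W/2 (P(W) = (W - 1)/2 = (-1 + W)/2 = -1/2 + W/2)
j(21) - P(-21) = (-1 + 21) - (-1/2 + (1/2)*(-21)) = 20 - (-1/2 - 21/2) = 20 - 1*(-11) = 20 + 11 = 31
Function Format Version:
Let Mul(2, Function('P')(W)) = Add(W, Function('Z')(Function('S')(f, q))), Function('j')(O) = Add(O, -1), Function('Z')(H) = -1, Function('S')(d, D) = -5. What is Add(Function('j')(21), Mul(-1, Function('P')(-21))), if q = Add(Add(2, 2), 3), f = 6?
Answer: 31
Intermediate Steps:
q = 7 (q = Add(4, 3) = 7)
Function('j')(O) = Add(-1, O)
Function('P')(W) = Add(Rational(-1, 2), Mul(Rational(1, 2), W)) (Function('P')(W) = Mul(Rational(1, 2), Add(W, -1)) = Mul(Rational(1, 2), Add(-1, W)) = Add(Rational(-1, 2), Mul(Rational(1, 2), W)))
Add(Function('j')(21), Mul(-1, Function('P')(-21))) = Add(Add(-1, 21), Mul(-1, Add(Rational(-1, 2), Mul(Rational(1, 2), -21)))) = Add(20, Mul(-1, Add(Rational(-1, 2), Rational(-21, 2)))) = Add(20, Mul(-1, -11)) = Add(20, 11) = 31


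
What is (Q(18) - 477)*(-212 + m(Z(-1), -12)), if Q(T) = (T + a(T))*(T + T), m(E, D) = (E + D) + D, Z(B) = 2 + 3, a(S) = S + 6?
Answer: -239085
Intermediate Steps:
a(S) = 6 + S
Z(B) = 5
m(E, D) = E + 2*D (m(E, D) = (D + E) + D = E + 2*D)
Q(T) = 2*T*(6 + 2*T) (Q(T) = (T + (6 + T))*(T + T) = (6 + 2*T)*(2*T) = 2*T*(6 + 2*T))
(Q(18) - 477)*(-212 + m(Z(-1), -12)) = (4*18*(3 + 18) - 477)*(-212 + (5 + 2*(-12))) = (4*18*21 - 477)*(-212 + (5 - 24)) = (1512 - 477)*(-212 - 19) = 1035*(-231) = -239085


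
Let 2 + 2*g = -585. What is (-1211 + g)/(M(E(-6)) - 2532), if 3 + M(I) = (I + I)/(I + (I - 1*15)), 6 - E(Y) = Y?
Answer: 9027/15194 ≈ 0.59412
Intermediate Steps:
g = -587/2 (g = -1 + (½)*(-585) = -1 - 585/2 = -587/2 ≈ -293.50)
E(Y) = 6 - Y
M(I) = -3 + 2*I/(-15 + 2*I) (M(I) = -3 + (I + I)/(I + (I - 1*15)) = -3 + (2*I)/(I + (I - 15)) = -3 + (2*I)/(I + (-15 + I)) = -3 + (2*I)/(-15 + 2*I) = -3 + 2*I/(-15 + 2*I))
(-1211 + g)/(M(E(-6)) - 2532) = (-1211 - 587/2)/((45 - 4*(6 - 1*(-6)))/(-15 + 2*(6 - 1*(-6))) - 2532) = -3009/(2*((45 - 4*(6 + 6))/(-15 + 2*(6 + 6)) - 2532)) = -3009/(2*((45 - 4*12)/(-15 + 2*12) - 2532)) = -3009/(2*((45 - 48)/(-15 + 24) - 2532)) = -3009/(2*(-3/9 - 2532)) = -3009/(2*((⅑)*(-3) - 2532)) = -3009/(2*(-⅓ - 2532)) = -3009/(2*(-7597/3)) = -3009/2*(-3/7597) = 9027/15194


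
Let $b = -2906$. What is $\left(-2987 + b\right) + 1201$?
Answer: $-4692$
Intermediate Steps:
$\left(-2987 + b\right) + 1201 = \left(-2987 - 2906\right) + 1201 = -5893 + 1201 = -4692$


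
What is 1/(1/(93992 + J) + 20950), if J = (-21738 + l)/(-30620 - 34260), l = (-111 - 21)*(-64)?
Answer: 609821425/12775758860238 ≈ 4.7733e-5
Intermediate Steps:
l = 8448 (l = -132*(-64) = 8448)
J = 1329/6488 (J = (-21738 + 8448)/(-30620 - 34260) = -13290/(-64880) = -13290*(-1/64880) = 1329/6488 ≈ 0.20484)
1/(1/(93992 + J) + 20950) = 1/(1/(93992 + 1329/6488) + 20950) = 1/(1/(609821425/6488) + 20950) = 1/(6488/609821425 + 20950) = 1/(12775758860238/609821425) = 609821425/12775758860238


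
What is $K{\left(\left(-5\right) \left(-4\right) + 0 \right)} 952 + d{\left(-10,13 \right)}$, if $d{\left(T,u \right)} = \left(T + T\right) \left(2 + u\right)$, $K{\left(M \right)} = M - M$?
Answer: $-300$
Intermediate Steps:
$K{\left(M \right)} = 0$
$d{\left(T,u \right)} = 2 T \left(2 + u\right)$
$K{\left(\left(-5\right) \left(-4\right) + 0 \right)} 952 + d{\left(-10,13 \right)} = 0 \cdot 952 + 2 \left(-10\right) \left(2 + 13\right) = 0 + 2 \left(-10\right) 15 = 0 - 300 = -300$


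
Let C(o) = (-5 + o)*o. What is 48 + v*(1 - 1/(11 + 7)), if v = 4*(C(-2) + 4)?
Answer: 116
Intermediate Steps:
C(o) = o*(-5 + o)
v = 72 (v = 4*(-2*(-5 - 2) + 4) = 4*(-2*(-7) + 4) = 4*(14 + 4) = 4*18 = 72)
48 + v*(1 - 1/(11 + 7)) = 48 + 72*(1 - 1/(11 + 7)) = 48 + 72*(1 - 1/18) = 48 + 72*(17/18) = 48 + 68 = 116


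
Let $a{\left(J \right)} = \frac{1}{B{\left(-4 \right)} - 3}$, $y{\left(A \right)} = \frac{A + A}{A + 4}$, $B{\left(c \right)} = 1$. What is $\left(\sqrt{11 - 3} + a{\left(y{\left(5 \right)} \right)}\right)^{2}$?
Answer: $\frac{33}{4} - 2 \sqrt{2} \approx 5.4216$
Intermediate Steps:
$y{\left(A \right)} = \frac{2 A}{4 + A}$
$a{\left(J \right)} = - \frac{1}{2}$ ($a{\left(J \right)} = \frac{1}{1 - 3} = \frac{1}{-2} = - \frac{1}{2}$)
$\left(\sqrt{11 - 3} + a{\left(y{\left(5 \right)} \right)}\right)^{2} = \left(\sqrt{11 - 3} - \frac{1}{2}\right)^{2} = \left(\sqrt{8} - \frac{1}{2}\right)^{2} = \left(2 \sqrt{2} - \frac{1}{2}\right)^{2} = \left(- \frac{1}{2} + 2 \sqrt{2}\right)^{2}$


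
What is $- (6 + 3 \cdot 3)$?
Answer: $-15$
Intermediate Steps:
$- (6 + 3 \cdot 3) = - (6 + 9) = \left(-1\right) 15 = -15$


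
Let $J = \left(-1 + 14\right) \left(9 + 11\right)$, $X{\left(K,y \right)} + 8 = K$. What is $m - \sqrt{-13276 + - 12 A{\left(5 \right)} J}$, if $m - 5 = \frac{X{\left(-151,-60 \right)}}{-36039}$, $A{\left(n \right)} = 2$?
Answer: $\frac{60118}{12013} - 2 i \sqrt{4879} \approx 5.0044 - 139.7 i$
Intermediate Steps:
$X{\left(K,y \right)} = -8 + K$
$J = 260$ ($J = 13 \cdot 20 = 260$)
$m = \frac{60118}{12013}$ ($m = 5 + \frac{-8 - 151}{-36039} = 5 - - \frac{53}{12013} = 5 + \frac{53}{12013} = \frac{60118}{12013} \approx 5.0044$)
$m - \sqrt{-13276 + - 12 A{\left(5 \right)} J} = \frac{60118}{12013} - \sqrt{-13276 + \left(-12\right) 2 \cdot 260} = \frac{60118}{12013} - \sqrt{-13276 - 6240} = \frac{60118}{12013} - \sqrt{-19516} = \frac{60118}{12013} - 2 i \sqrt{4879}$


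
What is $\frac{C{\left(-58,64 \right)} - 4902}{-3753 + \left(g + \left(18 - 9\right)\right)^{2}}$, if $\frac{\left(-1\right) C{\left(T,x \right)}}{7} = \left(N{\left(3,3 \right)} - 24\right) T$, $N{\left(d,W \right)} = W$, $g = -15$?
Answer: $\frac{1492}{413} \approx 3.6126$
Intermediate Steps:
$C{\left(T,x \right)} = 147 T$ ($C{\left(T,x \right)} = - 7 \left(3 - 24\right) T = - 7 \left(- 21 T\right) = 147 T$)
$\frac{C{\left(-58,64 \right)} - 4902}{-3753 + \left(g + \left(18 - 9\right)\right)^{2}} = \frac{147 \left(-58\right) - 4902}{-3753 + \left(-15 + \left(18 - 9\right)\right)^{2}} = \frac{-8526 - 4902}{-3753 + \left(-15 + 9\right)^{2}} = - \frac{13428}{-3753 + \left(-6\right)^{2}} = - \frac{13428}{-3753 + 36} = - \frac{13428}{-3717} = \left(-13428\right) \left(- \frac{1}{3717}\right) = \frac{1492}{413}$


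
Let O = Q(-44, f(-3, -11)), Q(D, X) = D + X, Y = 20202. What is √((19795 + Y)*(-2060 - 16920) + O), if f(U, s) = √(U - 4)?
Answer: √(-759143104 + I*√7) ≈ 0.e-4 + 27553.0*I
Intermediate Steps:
f(U, s) = √(-4 + U)
O = -44 + I*√7 (O = -44 + √(-4 - 3) = -44 + √(-7) = -44 + I*√7 ≈ -44.0 + 2.6458*I)
√((19795 + Y)*(-2060 - 16920) + O) = √((19795 + 20202)*(-2060 - 16920) + (-44 + I*√7)) = √(39997*(-18980) + (-44 + I*√7)) = √(-759143060 + (-44 + I*√7)) = √(-759143104 + I*√7)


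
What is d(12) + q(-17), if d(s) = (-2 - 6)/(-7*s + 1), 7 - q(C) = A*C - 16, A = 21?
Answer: 31548/83 ≈ 380.10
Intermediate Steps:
q(C) = 23 - 21*C (q(C) = 7 - (21*C - 16) = 7 - (-16 + 21*C) = 7 + (16 - 21*C) = 23 - 21*C)
d(s) = -8/(1 - 7*s)
d(12) + q(-17) = 8/(-1 + 7*12) + (23 - 21*(-17)) = 8/(-1 + 84) + (23 + 357) = 8/83 + 380 = 31548/83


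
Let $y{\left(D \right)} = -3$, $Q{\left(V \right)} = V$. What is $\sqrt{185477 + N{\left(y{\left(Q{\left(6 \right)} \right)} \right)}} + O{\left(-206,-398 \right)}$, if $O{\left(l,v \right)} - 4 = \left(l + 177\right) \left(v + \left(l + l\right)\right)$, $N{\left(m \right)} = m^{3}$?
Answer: $23494 + 5 \sqrt{7418} \approx 23925.0$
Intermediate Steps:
$O{\left(l,v \right)} = 4 + \left(177 + l\right) \left(v + 2 l\right)$ ($O{\left(l,v \right)} = 4 + \left(l + 177\right) \left(v + \left(l + l\right)\right) = 4 + \left(177 + l\right) \left(v + 2 l\right)$)
$\sqrt{185477 + N{\left(y{\left(Q{\left(6 \right)} \right)} \right)}} + O{\left(-206,-398 \right)} = \sqrt{185477 + \left(-3\right)^{3}} + \left(4 + 2 \left(-206\right)^{2} + 177 \left(-398\right) + 354 \left(-206\right) - -81988\right) = \sqrt{185477 - 27} + \left(4 + 2 \cdot 42436 - 70446 - 72924 + 81988\right) = \sqrt{185450} + \left(4 + 84872 - 70446 - 72924 + 81988\right) = 5 \sqrt{7418} + 23494 = 23494 + 5 \sqrt{7418}$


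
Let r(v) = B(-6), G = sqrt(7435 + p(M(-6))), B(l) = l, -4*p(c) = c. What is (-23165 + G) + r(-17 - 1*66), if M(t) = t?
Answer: -23171 + sqrt(29746)/2 ≈ -23085.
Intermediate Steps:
p(c) = -c/4
G = sqrt(29746)/2 (G = sqrt(7435 - 1/4*(-6)) = sqrt(7435 + 3/2) = sqrt(14873/2) = sqrt(29746)/2 ≈ 86.235)
r(v) = -6
(-23165 + G) + r(-17 - 1*66) = (-23165 + sqrt(29746)/2) - 6 = -23171 + sqrt(29746)/2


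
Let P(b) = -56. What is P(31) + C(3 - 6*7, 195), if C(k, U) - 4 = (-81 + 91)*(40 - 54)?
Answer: -192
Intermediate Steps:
C(k, U) = -136 (C(k, U) = 4 + (-81 + 91)*(40 - 54) = 4 + 10*(-14) = 4 - 140 = -136)
P(31) + C(3 - 6*7, 195) = -56 - 136 = -192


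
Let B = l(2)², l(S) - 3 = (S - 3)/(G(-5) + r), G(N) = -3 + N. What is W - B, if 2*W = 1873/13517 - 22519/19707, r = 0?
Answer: -175046498959/17048289216 ≈ -10.268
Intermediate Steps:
l(S) = 27/8 - S/8 (l(S) = 3 + (S - 3)/((-3 - 5) + 0) = 3 + (-3 + S)/(-8 + 0) = 3 + (-3 + S)/(-8) = 3 + (-3 + S)*(-⅛) = 3 + (3/8 - S/8) = 27/8 - S/8)
W = -133739056/266379519 (W = (1873/13517 - 22519/19707)/2 = (½)*(-267478112/266379519) = -133739056/266379519 ≈ -0.50206)
B = 625/64 (B = (27/8 - ⅛*2)² = (27/8 - ¼)² = (25/8)² = 625/64 ≈ 9.7656)
W - B = -133739056/266379519 - 1*625/64 = -133739056/266379519 - 625/64 = -175046498959/17048289216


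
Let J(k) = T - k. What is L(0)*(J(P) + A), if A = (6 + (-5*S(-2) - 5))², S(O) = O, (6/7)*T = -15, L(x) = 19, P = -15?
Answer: 4503/2 ≈ 2251.5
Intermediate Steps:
T = -35/2 (T = (7/6)*(-15) = -35/2 ≈ -17.500)
A = 121 (A = (6 + (-5*(-2) - 5))² = (6 + (10 - 5))² = (6 + 5)² = 11² = 121)
J(k) = -35/2 - k
L(0)*(J(P) + A) = 19*((-35/2 - 1*(-15)) + 121) = 19*((-35/2 + 15) + 121) = 19*(-5/2 + 121) = 19*(237/2) = 4503/2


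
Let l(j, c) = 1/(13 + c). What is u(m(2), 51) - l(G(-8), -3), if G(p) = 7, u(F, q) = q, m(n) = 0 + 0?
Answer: 509/10 ≈ 50.900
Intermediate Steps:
m(n) = 0
u(m(2), 51) - l(G(-8), -3) = 51 - 1/(13 - 3) = 51 - 1/10 = 51 - 1*⅒ = 51 - ⅒ = 509/10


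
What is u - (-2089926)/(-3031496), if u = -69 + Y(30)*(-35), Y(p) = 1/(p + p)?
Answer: -79886821/1136811 ≈ -70.273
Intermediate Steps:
Y(p) = 1/(2*p)
u = -835/12 (u = -69 + ((1/2)/30)*(-35) = -69 + ((1/2)*(1/30))*(-35) = -69 + (1/60)*(-35) = -69 - 7/12 = -835/12 ≈ -69.583)
u - (-2089926)/(-3031496) = -835/12 - (-2089926)/(-3031496) = -835/12 - (-2089926)*(-1)/3031496 = -835/12 - 1*1044963/1515748 = -835/12 - 1044963/1515748 = -79886821/1136811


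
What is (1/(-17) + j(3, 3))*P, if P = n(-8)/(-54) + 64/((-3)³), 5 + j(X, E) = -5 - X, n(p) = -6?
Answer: 4514/153 ≈ 29.503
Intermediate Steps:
j(X, E) = -10 - X (j(X, E) = -5 + (-5 - X) = -10 - X)
P = -61/27 (P = -6/(-54) + 64/((-3)³) = -6*(-1/54) + 64/(-27) = ⅑ + 64*(-1/27) = ⅑ - 64/27 = -61/27 ≈ -2.2593)
(1/(-17) + j(3, 3))*P = (1/(-17) + (-10 - 1*3))*(-61/27) = (-1/17 + (-10 - 3))*(-61/27) = (-1/17 - 13)*(-61/27) = -222/17*(-61/27) = 4514/153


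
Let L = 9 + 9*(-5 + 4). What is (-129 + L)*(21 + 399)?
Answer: -54180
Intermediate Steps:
L = 0 (L = 9 + 9*(-1) = 9 - 9 = 0)
(-129 + L)*(21 + 399) = (-129 + 0)*(21 + 399) = -129*420 = -54180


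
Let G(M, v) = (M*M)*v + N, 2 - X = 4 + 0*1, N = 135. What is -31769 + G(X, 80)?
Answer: -31314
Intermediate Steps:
X = -2 (X = 2 - (4 + 0*1) = 2 - (4 + 0) = 2 - 1*4 = 2 - 4 = -2)
G(M, v) = 135 + v*M² (G(M, v) = (M*M)*v + 135 = M²*v + 135 = v*M² + 135 = 135 + v*M²)
-31769 + G(X, 80) = -31769 + (135 + 80*(-2)²) = -31769 + (135 + 80*4) = -31769 + (135 + 320) = -31769 + 455 = -31314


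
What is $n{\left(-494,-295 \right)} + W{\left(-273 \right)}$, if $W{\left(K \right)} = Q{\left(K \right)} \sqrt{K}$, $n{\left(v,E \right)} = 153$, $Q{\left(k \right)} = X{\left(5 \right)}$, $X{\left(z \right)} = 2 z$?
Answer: $153 + 10 i \sqrt{273} \approx 153.0 + 165.23 i$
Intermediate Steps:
$Q{\left(k \right)} = 10$ ($Q{\left(k \right)} = 2 \cdot 5 = 10$)
$W{\left(K \right)} = 10 \sqrt{K}$
$n{\left(-494,-295 \right)} + W{\left(-273 \right)} = 153 + 10 \sqrt{-273} = 153 + 10 i \sqrt{273}$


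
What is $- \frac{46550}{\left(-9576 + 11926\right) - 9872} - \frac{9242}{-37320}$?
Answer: $\frac{451691081}{70180260} \approx 6.4362$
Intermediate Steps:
$- \frac{46550}{\left(-9576 + 11926\right) - 9872} - \frac{9242}{-37320} = - \frac{46550}{2350 - 9872} - - \frac{4621}{18660} = - \frac{46550}{-7522} + \frac{4621}{18660} = \left(-46550\right) \left(- \frac{1}{7522}\right) + \frac{4621}{18660} = \frac{23275}{3761} + \frac{4621}{18660} = \frac{451691081}{70180260}$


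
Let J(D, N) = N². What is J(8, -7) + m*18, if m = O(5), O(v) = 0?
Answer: 49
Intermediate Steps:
m = 0
J(8, -7) + m*18 = (-7)² + 0*18 = 49 + 0 = 49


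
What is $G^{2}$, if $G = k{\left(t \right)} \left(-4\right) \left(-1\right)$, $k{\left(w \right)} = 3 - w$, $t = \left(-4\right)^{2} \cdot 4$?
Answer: $59536$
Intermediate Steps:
$t = 64$ ($t = 16 \cdot 4 = 64$)
$G = -244$ ($G = \left(3 - 64\right) \left(-4\right) \left(-1\right) = \left(-61\right) \left(-4\right) \left(-1\right) = 244 \left(-1\right) = -244$)
$G^{2} = \left(-244\right)^{2} = 59536$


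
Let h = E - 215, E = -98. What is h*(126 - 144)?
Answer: 5634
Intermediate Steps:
h = -313 (h = -98 - 215 = -313)
h*(126 - 144) = -313*(126 - 144) = -313*(-18) = 5634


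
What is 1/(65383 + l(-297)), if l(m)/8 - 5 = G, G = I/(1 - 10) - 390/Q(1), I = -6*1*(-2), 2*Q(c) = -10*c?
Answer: 3/198109 ≈ 1.5143e-5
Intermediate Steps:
Q(c) = -5*c (Q(c) = (-10*c)/2 = -5*c)
I = 12 (I = -6*(-2) = 12)
G = 230/3 (G = 12/(1 - 10) - 390/((-5*1)) = 12/(-9) - 390/(-5) = 12*(-⅑) - 390*(-⅕) = -4/3 + 78 = 230/3 ≈ 76.667)
l(m) = 1960/3 (l(m) = 40 + 8*(230/3) = 40 + 1840/3 = 1960/3)
1/(65383 + l(-297)) = 1/(65383 + 1960/3) = 1/(198109/3) = 3/198109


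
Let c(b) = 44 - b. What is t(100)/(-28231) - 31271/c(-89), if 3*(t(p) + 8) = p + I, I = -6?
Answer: -378349159/1609167 ≈ -235.12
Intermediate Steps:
t(p) = -10 + p/3 (t(p) = -8 + (p - 6)/3 = -8 + (-6 + p)/3 = -8 + (-2 + p/3) = -10 + p/3)
t(100)/(-28231) - 31271/c(-89) = (-10 + (⅓)*100)/(-28231) - 31271/(44 - 1*(-89)) = (-10 + 100/3)*(-1/28231) - 31271/(44 + 89) = (70/3)*(-1/28231) - 31271/133 = -10/12099 - 31271*1/133 = -10/12099 - 31271/133 = -378349159/1609167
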